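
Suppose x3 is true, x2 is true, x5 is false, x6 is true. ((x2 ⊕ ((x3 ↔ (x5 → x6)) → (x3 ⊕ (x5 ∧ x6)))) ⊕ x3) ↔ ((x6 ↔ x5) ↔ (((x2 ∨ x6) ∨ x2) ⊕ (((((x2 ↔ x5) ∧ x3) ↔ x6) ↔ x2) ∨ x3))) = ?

T

x5 → x6 = F → T = T
x3 ↔ (x5 → x6) = T ↔ T = T
x5 ∧ x6 = F ∧ T = F
x3 ⊕ (x5 ∧ x6) = T ⊕ F = T
(x3 ↔ (x5 → x6)) → (x3 ⊕ (x5 ∧ x6)) = T → T = T
x2 ⊕ ((x3 ↔ (x5 → x6)) → (x3 ⊕ (x5 ∧ x6))) = T ⊕ T = F
(x2 ⊕ ((x3 ↔ (x5 → x6)) → (x3 ⊕ (x5 ∧ x6)))) ⊕ x3 = F ⊕ T = T
x6 ↔ x5 = T ↔ F = F
x2 ∨ x6 = T ∨ T = T
(x2 ∨ x6) ∨ x2 = T ∨ T = T
x2 ↔ x5 = T ↔ F = F
(x2 ↔ x5) ∧ x3 = F ∧ T = F
((x2 ↔ x5) ∧ x3) ↔ x6 = F ↔ T = F
(((x2 ↔ x5) ∧ x3) ↔ x6) ↔ x2 = F ↔ T = F
((((x2 ↔ x5) ∧ x3) ↔ x6) ↔ x2) ∨ x3 = F ∨ T = T
((x2 ∨ x6) ∨ x2) ⊕ (((((x2 ↔ x5) ∧ x3) ↔ x6) ↔ x2) ∨ x3) = T ⊕ T = F
(x6 ↔ x5) ↔ (((x2 ∨ x6) ∨ x2) ⊕ (((((x2 ↔ x5) ∧ x3) ↔ x6) ↔ x2) ∨ x3)) = F ↔ F = T
((x2 ⊕ ((x3 ↔ (x5 → x6)) → (x3 ⊕ (x5 ∧ x6)))) ⊕ x3) ↔ ((x6 ↔ x5) ↔ (((x2 ∨ x6) ∨ x2) ⊕ (((((x2 ↔ x5) ∧ x3) ↔ x6) ↔ x2) ∨ x3))) = T ↔ T = T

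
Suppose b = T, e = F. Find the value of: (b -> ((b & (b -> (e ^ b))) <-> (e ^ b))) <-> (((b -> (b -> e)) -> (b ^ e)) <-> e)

F

Substituting b=T, e=F:
e ^ b = F ^ T = T
b -> (e ^ b) = T -> T = T
b & (b -> (e ^ b)) = T & T = T
e ^ b = F ^ T = T
(b & (b -> (e ^ b))) <-> (e ^ b) = T <-> T = T
b -> ((b & (b -> (e ^ b))) <-> (e ^ b)) = T -> T = T
b -> e = T -> F = F
b -> (b -> e) = T -> F = F
b ^ e = T ^ F = T
(b -> (b -> e)) -> (b ^ e) = F -> T = T
((b -> (b -> e)) -> (b ^ e)) <-> e = T <-> F = F
(b -> ((b & (b -> (e ^ b))) <-> (e ^ b))) <-> (((b -> (b -> e)) -> (b ^ e)) <-> e) = T <-> F = F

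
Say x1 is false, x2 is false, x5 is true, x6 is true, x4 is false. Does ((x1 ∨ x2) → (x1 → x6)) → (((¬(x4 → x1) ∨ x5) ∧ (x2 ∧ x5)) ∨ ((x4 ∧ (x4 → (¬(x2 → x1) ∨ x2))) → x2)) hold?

x1 ∨ x2 = False ∨ False = False
x1 → x6 = False → True = True
(x1 ∨ x2) → (x1 → x6) = False → True = True
x4 → x1 = False → False = True
¬(x4 → x1) = ¬True = False
¬(x4 → x1) ∨ x5 = False ∨ True = True
x2 ∧ x5 = False ∧ True = False
(¬(x4 → x1) ∨ x5) ∧ (x2 ∧ x5) = True ∧ False = False
x2 → x1 = False → False = True
¬(x2 → x1) = ¬True = False
¬(x2 → x1) ∨ x2 = False ∨ False = False
x4 → (¬(x2 → x1) ∨ x2) = False → False = True
x4 ∧ (x4 → (¬(x2 → x1) ∨ x2)) = False ∧ True = False
(x4 ∧ (x4 → (¬(x2 → x1) ∨ x2))) → x2 = False → False = True
((¬(x4 → x1) ∨ x5) ∧ (x2 ∧ x5)) ∨ ((x4 ∧ (x4 → (¬(x2 → x1) ∨ x2))) → x2) = False ∨ True = True
((x1 ∨ x2) → (x1 → x6)) → (((¬(x4 → x1) ∨ x5) ∧ (x2 ∧ x5)) ∨ ((x4 ∧ (x4 → (¬(x2 → x1) ∨ x2))) → x2)) = True → True = True

True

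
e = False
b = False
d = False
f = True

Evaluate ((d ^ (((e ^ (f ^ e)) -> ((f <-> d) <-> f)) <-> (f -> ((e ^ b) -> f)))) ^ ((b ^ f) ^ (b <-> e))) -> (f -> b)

True

Substituting e=False, b=False, d=False, f=True:
f ^ e = True ^ False = True
e ^ (f ^ e) = False ^ True = True
f <-> d = True <-> False = False
(f <-> d) <-> f = False <-> True = False
(e ^ (f ^ e)) -> ((f <-> d) <-> f) = True -> False = False
e ^ b = False ^ False = False
(e ^ b) -> f = False -> True = True
f -> ((e ^ b) -> f) = True -> True = True
((e ^ (f ^ e)) -> ((f <-> d) <-> f)) <-> (f -> ((e ^ b) -> f)) = False <-> True = False
d ^ (((e ^ (f ^ e)) -> ((f <-> d) <-> f)) <-> (f -> ((e ^ b) -> f))) = False ^ False = False
b ^ f = False ^ True = True
b <-> e = False <-> False = True
(b ^ f) ^ (b <-> e) = True ^ True = False
(d ^ (((e ^ (f ^ e)) -> ((f <-> d) <-> f)) <-> (f -> ((e ^ b) -> f)))) ^ ((b ^ f) ^ (b <-> e)) = False ^ False = False
f -> b = True -> False = False
((d ^ (((e ^ (f ^ e)) -> ((f <-> d) <-> f)) <-> (f -> ((e ^ b) -> f)))) ^ ((b ^ f) ^ (b <-> e))) -> (f -> b) = False -> False = True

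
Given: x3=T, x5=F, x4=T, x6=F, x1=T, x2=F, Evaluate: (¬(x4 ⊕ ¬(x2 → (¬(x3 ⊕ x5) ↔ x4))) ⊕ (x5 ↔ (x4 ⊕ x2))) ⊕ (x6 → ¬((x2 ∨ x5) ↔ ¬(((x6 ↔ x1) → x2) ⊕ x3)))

x3 ⊕ x5 = T ⊕ F = T
¬(x3 ⊕ x5) = ¬T = F
¬(x3 ⊕ x5) ↔ x4 = F ↔ T = F
x2 → (¬(x3 ⊕ x5) ↔ x4) = F → F = T
¬(x2 → (¬(x3 ⊕ x5) ↔ x4)) = ¬T = F
x4 ⊕ ¬(x2 → (¬(x3 ⊕ x5) ↔ x4)) = T ⊕ F = T
¬(x4 ⊕ ¬(x2 → (¬(x3 ⊕ x5) ↔ x4))) = ¬T = F
x4 ⊕ x2 = T ⊕ F = T
x5 ↔ (x4 ⊕ x2) = F ↔ T = F
¬(x4 ⊕ ¬(x2 → (¬(x3 ⊕ x5) ↔ x4))) ⊕ (x5 ↔ (x4 ⊕ x2)) = F ⊕ F = F
x2 ∨ x5 = F ∨ F = F
x6 ↔ x1 = F ↔ T = F
(x6 ↔ x1) → x2 = F → F = T
((x6 ↔ x1) → x2) ⊕ x3 = T ⊕ T = F
¬(((x6 ↔ x1) → x2) ⊕ x3) = ¬F = T
(x2 ∨ x5) ↔ ¬(((x6 ↔ x1) → x2) ⊕ x3) = F ↔ T = F
¬((x2 ∨ x5) ↔ ¬(((x6 ↔ x1) → x2) ⊕ x3)) = ¬F = T
x6 → ¬((x2 ∨ x5) ↔ ¬(((x6 ↔ x1) → x2) ⊕ x3)) = F → T = T
(¬(x4 ⊕ ¬(x2 → (¬(x3 ⊕ x5) ↔ x4))) ⊕ (x5 ↔ (x4 ⊕ x2))) ⊕ (x6 → ¬((x2 ∨ x5) ↔ ¬(((x6 ↔ x1) → x2) ⊕ x3))) = F ⊕ T = T

T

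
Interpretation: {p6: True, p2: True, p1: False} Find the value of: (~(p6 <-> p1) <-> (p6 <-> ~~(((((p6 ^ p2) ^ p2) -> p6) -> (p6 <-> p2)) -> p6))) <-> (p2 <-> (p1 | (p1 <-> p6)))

Substituting p6=True, p2=True, p1=False:
p6 <-> p1 = True <-> False = False
~(p6 <-> p1) = ~False = True
p6 ^ p2 = True ^ True = False
(p6 ^ p2) ^ p2 = False ^ True = True
((p6 ^ p2) ^ p2) -> p6 = True -> True = True
p6 <-> p2 = True <-> True = True
(((p6 ^ p2) ^ p2) -> p6) -> (p6 <-> p2) = True -> True = True
((((p6 ^ p2) ^ p2) -> p6) -> (p6 <-> p2)) -> p6 = True -> True = True
~(((((p6 ^ p2) ^ p2) -> p6) -> (p6 <-> p2)) -> p6) = ~True = False
~~(((((p6 ^ p2) ^ p2) -> p6) -> (p6 <-> p2)) -> p6) = ~False = True
p6 <-> ~~(((((p6 ^ p2) ^ p2) -> p6) -> (p6 <-> p2)) -> p6) = True <-> True = True
~(p6 <-> p1) <-> (p6 <-> ~~(((((p6 ^ p2) ^ p2) -> p6) -> (p6 <-> p2)) -> p6)) = True <-> True = True
p1 <-> p6 = False <-> True = False
p1 | (p1 <-> p6) = False | False = False
p2 <-> (p1 | (p1 <-> p6)) = True <-> False = False
(~(p6 <-> p1) <-> (p6 <-> ~~(((((p6 ^ p2) ^ p2) -> p6) -> (p6 <-> p2)) -> p6))) <-> (p2 <-> (p1 | (p1 <-> p6))) = True <-> False = False

False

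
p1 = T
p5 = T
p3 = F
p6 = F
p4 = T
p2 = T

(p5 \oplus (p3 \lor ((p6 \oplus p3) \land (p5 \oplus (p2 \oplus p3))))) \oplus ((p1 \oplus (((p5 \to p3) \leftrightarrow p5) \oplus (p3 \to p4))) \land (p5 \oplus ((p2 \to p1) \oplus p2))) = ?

T

p6 \oplus p3 = F \oplus F = F
p2 \oplus p3 = T \oplus F = T
p5 \oplus (p2 \oplus p3) = T \oplus T = F
(p6 \oplus p3) \land (p5 \oplus (p2 \oplus p3)) = F \land F = F
p3 \lor ((p6 \oplus p3) \land (p5 \oplus (p2 \oplus p3))) = F \lor F = F
p5 \oplus (p3 \lor ((p6 \oplus p3) \land (p5 \oplus (p2 \oplus p3)))) = T \oplus F = T
p5 \to p3 = T \to F = F
(p5 \to p3) \leftrightarrow p5 = F \leftrightarrow T = F
p3 \to p4 = F \to T = T
((p5 \to p3) \leftrightarrow p5) \oplus (p3 \to p4) = F \oplus T = T
p1 \oplus (((p5 \to p3) \leftrightarrow p5) \oplus (p3 \to p4)) = T \oplus T = F
p2 \to p1 = T \to T = T
(p2 \to p1) \oplus p2 = T \oplus T = F
p5 \oplus ((p2 \to p1) \oplus p2) = T \oplus F = T
(p1 \oplus (((p5 \to p3) \leftrightarrow p5) \oplus (p3 \to p4))) \land (p5 \oplus ((p2 \to p1) \oplus p2)) = F \land T = F
(p5 \oplus (p3 \lor ((p6 \oplus p3) \land (p5 \oplus (p2 \oplus p3))))) \oplus ((p1 \oplus (((p5 \to p3) \leftrightarrow p5) \oplus (p3 \to p4))) \land (p5 \oplus ((p2 \to p1) \oplus p2))) = T \oplus F = T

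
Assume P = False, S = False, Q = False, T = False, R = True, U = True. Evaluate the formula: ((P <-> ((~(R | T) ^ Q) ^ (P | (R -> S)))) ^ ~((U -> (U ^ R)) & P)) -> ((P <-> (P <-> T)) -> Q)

R | T = True | False = True
~(R | T) = ~True = False
~(R | T) ^ Q = False ^ False = False
R -> S = True -> False = False
P | (R -> S) = False | False = False
(~(R | T) ^ Q) ^ (P | (R -> S)) = False ^ False = False
P <-> ((~(R | T) ^ Q) ^ (P | (R -> S))) = False <-> False = True
U ^ R = True ^ True = False
U -> (U ^ R) = True -> False = False
(U -> (U ^ R)) & P = False & False = False
~((U -> (U ^ R)) & P) = ~False = True
(P <-> ((~(R | T) ^ Q) ^ (P | (R -> S)))) ^ ~((U -> (U ^ R)) & P) = True ^ True = False
P <-> T = False <-> False = True
P <-> (P <-> T) = False <-> True = False
(P <-> (P <-> T)) -> Q = False -> False = True
((P <-> ((~(R | T) ^ Q) ^ (P | (R -> S)))) ^ ~((U -> (U ^ R)) & P)) -> ((P <-> (P <-> T)) -> Q) = False -> True = True

True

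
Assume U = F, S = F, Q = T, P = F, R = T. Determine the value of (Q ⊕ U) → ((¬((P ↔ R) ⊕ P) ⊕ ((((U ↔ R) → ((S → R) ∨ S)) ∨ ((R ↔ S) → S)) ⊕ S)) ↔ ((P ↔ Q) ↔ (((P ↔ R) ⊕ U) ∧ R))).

Q ⊕ U = T ⊕ F = T
P ↔ R = F ↔ T = F
(P ↔ R) ⊕ P = F ⊕ F = F
¬((P ↔ R) ⊕ P) = ¬F = T
U ↔ R = F ↔ T = F
S → R = F → T = T
(S → R) ∨ S = T ∨ F = T
(U ↔ R) → ((S → R) ∨ S) = F → T = T
R ↔ S = T ↔ F = F
(R ↔ S) → S = F → F = T
((U ↔ R) → ((S → R) ∨ S)) ∨ ((R ↔ S) → S) = T ∨ T = T
(((U ↔ R) → ((S → R) ∨ S)) ∨ ((R ↔ S) → S)) ⊕ S = T ⊕ F = T
¬((P ↔ R) ⊕ P) ⊕ ((((U ↔ R) → ((S → R) ∨ S)) ∨ ((R ↔ S) → S)) ⊕ S) = T ⊕ T = F
P ↔ Q = F ↔ T = F
P ↔ R = F ↔ T = F
(P ↔ R) ⊕ U = F ⊕ F = F
((P ↔ R) ⊕ U) ∧ R = F ∧ T = F
(P ↔ Q) ↔ (((P ↔ R) ⊕ U) ∧ R) = F ↔ F = T
(¬((P ↔ R) ⊕ P) ⊕ ((((U ↔ R) → ((S → R) ∨ S)) ∨ ((R ↔ S) → S)) ⊕ S)) ↔ ((P ↔ Q) ↔ (((P ↔ R) ⊕ U) ∧ R)) = F ↔ T = F
(Q ⊕ U) → ((¬((P ↔ R) ⊕ P) ⊕ ((((U ↔ R) → ((S → R) ∨ S)) ∨ ((R ↔ S) → S)) ⊕ S)) ↔ ((P ↔ Q) ↔ (((P ↔ R) ⊕ U) ∧ R))) = T → F = F

F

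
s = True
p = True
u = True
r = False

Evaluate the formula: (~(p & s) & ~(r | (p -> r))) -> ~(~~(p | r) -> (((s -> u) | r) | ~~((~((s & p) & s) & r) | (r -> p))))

Substituting s=True, p=True, u=True, r=False:
p & s = True & True = True
~(p & s) = ~True = False
p -> r = True -> False = False
r | (p -> r) = False | False = False
~(r | (p -> r)) = ~False = True
~(p & s) & ~(r | (p -> r)) = False & True = False
p | r = True | False = True
~(p | r) = ~True = False
~~(p | r) = ~False = True
s -> u = True -> True = True
(s -> u) | r = True | False = True
s & p = True & True = True
(s & p) & s = True & True = True
~((s & p) & s) = ~True = False
~((s & p) & s) & r = False & False = False
r -> p = False -> True = True
(~((s & p) & s) & r) | (r -> p) = False | True = True
~((~((s & p) & s) & r) | (r -> p)) = ~True = False
~~((~((s & p) & s) & r) | (r -> p)) = ~False = True
((s -> u) | r) | ~~((~((s & p) & s) & r) | (r -> p)) = True | True = True
~~(p | r) -> (((s -> u) | r) | ~~((~((s & p) & s) & r) | (r -> p))) = True -> True = True
~(~~(p | r) -> (((s -> u) | r) | ~~((~((s & p) & s) & r) | (r -> p)))) = ~True = False
(~(p & s) & ~(r | (p -> r))) -> ~(~~(p | r) -> (((s -> u) | r) | ~~((~((s & p) & s) & r) | (r -> p)))) = False -> False = True

True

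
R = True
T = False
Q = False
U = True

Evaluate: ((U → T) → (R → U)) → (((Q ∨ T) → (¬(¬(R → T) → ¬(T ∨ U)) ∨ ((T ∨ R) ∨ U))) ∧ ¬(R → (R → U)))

Substituting R=True, T=False, Q=False, U=True:
U → T = True → False = False
R → U = True → True = True
(U → T) → (R → U) = False → True = True
Q ∨ T = False ∨ False = False
R → T = True → False = False
¬(R → T) = ¬False = True
T ∨ U = False ∨ True = True
¬(T ∨ U) = ¬True = False
¬(R → T) → ¬(T ∨ U) = True → False = False
¬(¬(R → T) → ¬(T ∨ U)) = ¬False = True
T ∨ R = False ∨ True = True
(T ∨ R) ∨ U = True ∨ True = True
¬(¬(R → T) → ¬(T ∨ U)) ∨ ((T ∨ R) ∨ U) = True ∨ True = True
(Q ∨ T) → (¬(¬(R → T) → ¬(T ∨ U)) ∨ ((T ∨ R) ∨ U)) = False → True = True
R → U = True → True = True
R → (R → U) = True → True = True
¬(R → (R → U)) = ¬True = False
((Q ∨ T) → (¬(¬(R → T) → ¬(T ∨ U)) ∨ ((T ∨ R) ∨ U))) ∧ ¬(R → (R → U)) = True ∧ False = False
((U → T) → (R → U)) → (((Q ∨ T) → (¬(¬(R → T) → ¬(T ∨ U)) ∨ ((T ∨ R) ∨ U))) ∧ ¬(R → (R → U))) = True → False = False

False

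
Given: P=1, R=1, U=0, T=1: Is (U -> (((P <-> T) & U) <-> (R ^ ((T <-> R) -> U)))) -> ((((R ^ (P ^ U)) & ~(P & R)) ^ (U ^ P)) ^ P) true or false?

0

Substituting P=1, R=1, U=0, T=1:
P <-> T = 1 <-> 1 = 1
(P <-> T) & U = 1 & 0 = 0
T <-> R = 1 <-> 1 = 1
(T <-> R) -> U = 1 -> 0 = 0
R ^ ((T <-> R) -> U) = 1 ^ 0 = 1
((P <-> T) & U) <-> (R ^ ((T <-> R) -> U)) = 0 <-> 1 = 0
U -> (((P <-> T) & U) <-> (R ^ ((T <-> R) -> U))) = 0 -> 0 = 1
P ^ U = 1 ^ 0 = 1
R ^ (P ^ U) = 1 ^ 1 = 0
P & R = 1 & 1 = 1
~(P & R) = ~1 = 0
(R ^ (P ^ U)) & ~(P & R) = 0 & 0 = 0
U ^ P = 0 ^ 1 = 1
((R ^ (P ^ U)) & ~(P & R)) ^ (U ^ P) = 0 ^ 1 = 1
(((R ^ (P ^ U)) & ~(P & R)) ^ (U ^ P)) ^ P = 1 ^ 1 = 0
(U -> (((P <-> T) & U) <-> (R ^ ((T <-> R) -> U)))) -> ((((R ^ (P ^ U)) & ~(P & R)) ^ (U ^ P)) ^ P) = 1 -> 0 = 0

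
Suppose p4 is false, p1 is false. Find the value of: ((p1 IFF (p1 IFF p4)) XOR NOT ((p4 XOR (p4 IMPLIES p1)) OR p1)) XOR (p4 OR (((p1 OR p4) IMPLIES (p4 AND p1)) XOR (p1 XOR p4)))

True

p1 IFF p4 = False IFF False = True
p1 IFF (p1 IFF p4) = False IFF True = False
p4 IMPLIES p1 = False IMPLIES False = True
p4 XOR (p4 IMPLIES p1) = False XOR True = True
(p4 XOR (p4 IMPLIES p1)) OR p1 = True OR False = True
NOT ((p4 XOR (p4 IMPLIES p1)) OR p1) = NOT True = False
(p1 IFF (p1 IFF p4)) XOR NOT ((p4 XOR (p4 IMPLIES p1)) OR p1) = False XOR False = False
p1 OR p4 = False OR False = False
p4 AND p1 = False AND False = False
(p1 OR p4) IMPLIES (p4 AND p1) = False IMPLIES False = True
p1 XOR p4 = False XOR False = False
((p1 OR p4) IMPLIES (p4 AND p1)) XOR (p1 XOR p4) = True XOR False = True
p4 OR (((p1 OR p4) IMPLIES (p4 AND p1)) XOR (p1 XOR p4)) = False OR True = True
((p1 IFF (p1 IFF p4)) XOR NOT ((p4 XOR (p4 IMPLIES p1)) OR p1)) XOR (p4 OR (((p1 OR p4) IMPLIES (p4 AND p1)) XOR (p1 XOR p4))) = False XOR True = True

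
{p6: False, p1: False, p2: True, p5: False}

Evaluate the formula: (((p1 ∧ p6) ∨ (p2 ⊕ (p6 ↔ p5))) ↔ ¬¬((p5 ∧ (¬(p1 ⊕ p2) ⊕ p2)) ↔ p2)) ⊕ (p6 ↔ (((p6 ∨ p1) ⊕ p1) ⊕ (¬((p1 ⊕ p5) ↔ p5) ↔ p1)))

True

Substituting p6=False, p1=False, p2=True, p5=False:
p1 ∧ p6 = False ∧ False = False
p6 ↔ p5 = False ↔ False = True
p2 ⊕ (p6 ↔ p5) = True ⊕ True = False
(p1 ∧ p6) ∨ (p2 ⊕ (p6 ↔ p5)) = False ∨ False = False
p1 ⊕ p2 = False ⊕ True = True
¬(p1 ⊕ p2) = ¬True = False
¬(p1 ⊕ p2) ⊕ p2 = False ⊕ True = True
p5 ∧ (¬(p1 ⊕ p2) ⊕ p2) = False ∧ True = False
(p5 ∧ (¬(p1 ⊕ p2) ⊕ p2)) ↔ p2 = False ↔ True = False
¬((p5 ∧ (¬(p1 ⊕ p2) ⊕ p2)) ↔ p2) = ¬False = True
¬¬((p5 ∧ (¬(p1 ⊕ p2) ⊕ p2)) ↔ p2) = ¬True = False
((p1 ∧ p6) ∨ (p2 ⊕ (p6 ↔ p5))) ↔ ¬¬((p5 ∧ (¬(p1 ⊕ p2) ⊕ p2)) ↔ p2) = False ↔ False = True
p6 ∨ p1 = False ∨ False = False
(p6 ∨ p1) ⊕ p1 = False ⊕ False = False
p1 ⊕ p5 = False ⊕ False = False
(p1 ⊕ p5) ↔ p5 = False ↔ False = True
¬((p1 ⊕ p5) ↔ p5) = ¬True = False
¬((p1 ⊕ p5) ↔ p5) ↔ p1 = False ↔ False = True
((p6 ∨ p1) ⊕ p1) ⊕ (¬((p1 ⊕ p5) ↔ p5) ↔ p1) = False ⊕ True = True
p6 ↔ (((p6 ∨ p1) ⊕ p1) ⊕ (¬((p1 ⊕ p5) ↔ p5) ↔ p1)) = False ↔ True = False
(((p1 ∧ p6) ∨ (p2 ⊕ (p6 ↔ p5))) ↔ ¬¬((p5 ∧ (¬(p1 ⊕ p2) ⊕ p2)) ↔ p2)) ⊕ (p6 ↔ (((p6 ∨ p1) ⊕ p1) ⊕ (¬((p1 ⊕ p5) ↔ p5) ↔ p1))) = True ⊕ False = True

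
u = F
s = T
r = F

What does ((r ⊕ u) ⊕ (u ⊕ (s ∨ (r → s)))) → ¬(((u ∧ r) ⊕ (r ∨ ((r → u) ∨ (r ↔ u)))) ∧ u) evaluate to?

Substituting u=F, s=T, r=F:
r ⊕ u = F ⊕ F = F
r → s = F → T = T
s ∨ (r → s) = T ∨ T = T
u ⊕ (s ∨ (r → s)) = F ⊕ T = T
(r ⊕ u) ⊕ (u ⊕ (s ∨ (r → s))) = F ⊕ T = T
u ∧ r = F ∧ F = F
r → u = F → F = T
r ↔ u = F ↔ F = T
(r → u) ∨ (r ↔ u) = T ∨ T = T
r ∨ ((r → u) ∨ (r ↔ u)) = F ∨ T = T
(u ∧ r) ⊕ (r ∨ ((r → u) ∨ (r ↔ u))) = F ⊕ T = T
((u ∧ r) ⊕ (r ∨ ((r → u) ∨ (r ↔ u)))) ∧ u = T ∧ F = F
¬(((u ∧ r) ⊕ (r ∨ ((r → u) ∨ (r ↔ u)))) ∧ u) = ¬F = T
((r ⊕ u) ⊕ (u ⊕ (s ∨ (r → s)))) → ¬(((u ∧ r) ⊕ (r ∨ ((r → u) ∨ (r ↔ u)))) ∧ u) = T → T = T

T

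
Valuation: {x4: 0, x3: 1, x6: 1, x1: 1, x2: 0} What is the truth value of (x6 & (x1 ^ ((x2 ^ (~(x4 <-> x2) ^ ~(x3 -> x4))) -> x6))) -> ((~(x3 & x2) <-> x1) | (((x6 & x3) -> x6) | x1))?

1

x4 <-> x2 = 0 <-> 0 = 1
~(x4 <-> x2) = ~1 = 0
x3 -> x4 = 1 -> 0 = 0
~(x3 -> x4) = ~0 = 1
~(x4 <-> x2) ^ ~(x3 -> x4) = 0 ^ 1 = 1
x2 ^ (~(x4 <-> x2) ^ ~(x3 -> x4)) = 0 ^ 1 = 1
(x2 ^ (~(x4 <-> x2) ^ ~(x3 -> x4))) -> x6 = 1 -> 1 = 1
x1 ^ ((x2 ^ (~(x4 <-> x2) ^ ~(x3 -> x4))) -> x6) = 1 ^ 1 = 0
x6 & (x1 ^ ((x2 ^ (~(x4 <-> x2) ^ ~(x3 -> x4))) -> x6)) = 1 & 0 = 0
x3 & x2 = 1 & 0 = 0
~(x3 & x2) = ~0 = 1
~(x3 & x2) <-> x1 = 1 <-> 1 = 1
x6 & x3 = 1 & 1 = 1
(x6 & x3) -> x6 = 1 -> 1 = 1
((x6 & x3) -> x6) | x1 = 1 | 1 = 1
(~(x3 & x2) <-> x1) | (((x6 & x3) -> x6) | x1) = 1 | 1 = 1
(x6 & (x1 ^ ((x2 ^ (~(x4 <-> x2) ^ ~(x3 -> x4))) -> x6))) -> ((~(x3 & x2) <-> x1) | (((x6 & x3) -> x6) | x1)) = 0 -> 1 = 1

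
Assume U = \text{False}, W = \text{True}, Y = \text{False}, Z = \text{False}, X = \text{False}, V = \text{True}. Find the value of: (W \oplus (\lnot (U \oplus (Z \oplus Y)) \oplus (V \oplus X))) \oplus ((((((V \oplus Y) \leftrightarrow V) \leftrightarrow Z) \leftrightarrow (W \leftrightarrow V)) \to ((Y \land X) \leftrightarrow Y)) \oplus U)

\text{False}

Z \oplus Y = \text{False} \oplus \text{False} = \text{False}
U \oplus (Z \oplus Y) = \text{False} \oplus \text{False} = \text{False}
\lnot (U \oplus (Z \oplus Y)) = \lnot \text{False} = \text{True}
V \oplus X = \text{True} \oplus \text{False} = \text{True}
\lnot (U \oplus (Z \oplus Y)) \oplus (V \oplus X) = \text{True} \oplus \text{True} = \text{False}
W \oplus (\lnot (U \oplus (Z \oplus Y)) \oplus (V \oplus X)) = \text{True} \oplus \text{False} = \text{True}
V \oplus Y = \text{True} \oplus \text{False} = \text{True}
(V \oplus Y) \leftrightarrow V = \text{True} \leftrightarrow \text{True} = \text{True}
((V \oplus Y) \leftrightarrow V) \leftrightarrow Z = \text{True} \leftrightarrow \text{False} = \text{False}
W \leftrightarrow V = \text{True} \leftrightarrow \text{True} = \text{True}
(((V \oplus Y) \leftrightarrow V) \leftrightarrow Z) \leftrightarrow (W \leftrightarrow V) = \text{False} \leftrightarrow \text{True} = \text{False}
Y \land X = \text{False} \land \text{False} = \text{False}
(Y \land X) \leftrightarrow Y = \text{False} \leftrightarrow \text{False} = \text{True}
((((V \oplus Y) \leftrightarrow V) \leftrightarrow Z) \leftrightarrow (W \leftrightarrow V)) \to ((Y \land X) \leftrightarrow Y) = \text{False} \to \text{True} = \text{True}
(((((V \oplus Y) \leftrightarrow V) \leftrightarrow Z) \leftrightarrow (W \leftrightarrow V)) \to ((Y \land X) \leftrightarrow Y)) \oplus U = \text{True} \oplus \text{False} = \text{True}
(W \oplus (\lnot (U \oplus (Z \oplus Y)) \oplus (V \oplus X))) \oplus ((((((V \oplus Y) \leftrightarrow V) \leftrightarrow Z) \leftrightarrow (W \leftrightarrow V)) \to ((Y \land X) \leftrightarrow Y)) \oplus U) = \text{True} \oplus \text{True} = \text{False}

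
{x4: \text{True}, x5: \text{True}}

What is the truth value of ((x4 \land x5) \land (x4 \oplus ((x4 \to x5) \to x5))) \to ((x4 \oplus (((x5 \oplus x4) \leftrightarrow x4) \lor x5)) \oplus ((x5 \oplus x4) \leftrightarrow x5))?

\text{True}

x4 \land x5 = \text{True} \land \text{True} = \text{True}
x4 \to x5 = \text{True} \to \text{True} = \text{True}
(x4 \to x5) \to x5 = \text{True} \to \text{True} = \text{True}
x4 \oplus ((x4 \to x5) \to x5) = \text{True} \oplus \text{True} = \text{False}
(x4 \land x5) \land (x4 \oplus ((x4 \to x5) \to x5)) = \text{True} \land \text{False} = \text{False}
x5 \oplus x4 = \text{True} \oplus \text{True} = \text{False}
(x5 \oplus x4) \leftrightarrow x4 = \text{False} \leftrightarrow \text{True} = \text{False}
((x5 \oplus x4) \leftrightarrow x4) \lor x5 = \text{False} \lor \text{True} = \text{True}
x4 \oplus (((x5 \oplus x4) \leftrightarrow x4) \lor x5) = \text{True} \oplus \text{True} = \text{False}
x5 \oplus x4 = \text{True} \oplus \text{True} = \text{False}
(x5 \oplus x4) \leftrightarrow x5 = \text{False} \leftrightarrow \text{True} = \text{False}
(x4 \oplus (((x5 \oplus x4) \leftrightarrow x4) \lor x5)) \oplus ((x5 \oplus x4) \leftrightarrow x5) = \text{False} \oplus \text{False} = \text{False}
((x4 \land x5) \land (x4 \oplus ((x4 \to x5) \to x5))) \to ((x4 \oplus (((x5 \oplus x4) \leftrightarrow x4) \lor x5)) \oplus ((x5 \oplus x4) \leftrightarrow x5)) = \text{False} \to \text{False} = \text{True}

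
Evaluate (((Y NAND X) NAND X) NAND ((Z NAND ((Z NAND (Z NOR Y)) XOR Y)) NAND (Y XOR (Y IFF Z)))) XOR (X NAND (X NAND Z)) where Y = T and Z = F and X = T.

Y NAND X = T NAND T = F
(Y NAND X) NAND X = F NAND T = T
Z NOR Y = F NOR T = F
Z NAND (Z NOR Y) = F NAND F = T
(Z NAND (Z NOR Y)) XOR Y = T XOR T = F
Z NAND ((Z NAND (Z NOR Y)) XOR Y) = F NAND F = T
Y IFF Z = T IFF F = F
Y XOR (Y IFF Z) = T XOR F = T
(Z NAND ((Z NAND (Z NOR Y)) XOR Y)) NAND (Y XOR (Y IFF Z)) = T NAND T = F
((Y NAND X) NAND X) NAND ((Z NAND ((Z NAND (Z NOR Y)) XOR Y)) NAND (Y XOR (Y IFF Z))) = T NAND F = T
X NAND Z = T NAND F = T
X NAND (X NAND Z) = T NAND T = F
(((Y NAND X) NAND X) NAND ((Z NAND ((Z NAND (Z NOR Y)) XOR Y)) NAND (Y XOR (Y IFF Z)))) XOR (X NAND (X NAND Z)) = T XOR F = T

T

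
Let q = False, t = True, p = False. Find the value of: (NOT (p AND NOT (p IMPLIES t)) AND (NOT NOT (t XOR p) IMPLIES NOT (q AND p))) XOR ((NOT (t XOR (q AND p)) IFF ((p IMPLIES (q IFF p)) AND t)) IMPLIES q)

False

p IMPLIES t = False IMPLIES True = True
NOT (p IMPLIES t) = NOT True = False
p AND NOT (p IMPLIES t) = False AND False = False
NOT (p AND NOT (p IMPLIES t)) = NOT False = True
t XOR p = True XOR False = True
NOT (t XOR p) = NOT True = False
NOT NOT (t XOR p) = NOT False = True
q AND p = False AND False = False
NOT (q AND p) = NOT False = True
NOT NOT (t XOR p) IMPLIES NOT (q AND p) = True IMPLIES True = True
NOT (p AND NOT (p IMPLIES t)) AND (NOT NOT (t XOR p) IMPLIES NOT (q AND p)) = True AND True = True
q AND p = False AND False = False
t XOR (q AND p) = True XOR False = True
NOT (t XOR (q AND p)) = NOT True = False
q IFF p = False IFF False = True
p IMPLIES (q IFF p) = False IMPLIES True = True
(p IMPLIES (q IFF p)) AND t = True AND True = True
NOT (t XOR (q AND p)) IFF ((p IMPLIES (q IFF p)) AND t) = False IFF True = False
(NOT (t XOR (q AND p)) IFF ((p IMPLIES (q IFF p)) AND t)) IMPLIES q = False IMPLIES False = True
(NOT (p AND NOT (p IMPLIES t)) AND (NOT NOT (t XOR p) IMPLIES NOT (q AND p))) XOR ((NOT (t XOR (q AND p)) IFF ((p IMPLIES (q IFF p)) AND t)) IMPLIES q) = True XOR True = False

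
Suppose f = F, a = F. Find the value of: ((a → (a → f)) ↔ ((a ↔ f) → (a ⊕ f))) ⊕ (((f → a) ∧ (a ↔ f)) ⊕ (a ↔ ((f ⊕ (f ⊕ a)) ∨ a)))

Substituting f=F, a=F:
a → f = F → F = T
a → (a → f) = F → T = T
a ↔ f = F ↔ F = T
a ⊕ f = F ⊕ F = F
(a ↔ f) → (a ⊕ f) = T → F = F
(a → (a → f)) ↔ ((a ↔ f) → (a ⊕ f)) = T ↔ F = F
f → a = F → F = T
a ↔ f = F ↔ F = T
(f → a) ∧ (a ↔ f) = T ∧ T = T
f ⊕ a = F ⊕ F = F
f ⊕ (f ⊕ a) = F ⊕ F = F
(f ⊕ (f ⊕ a)) ∨ a = F ∨ F = F
a ↔ ((f ⊕ (f ⊕ a)) ∨ a) = F ↔ F = T
((f → a) ∧ (a ↔ f)) ⊕ (a ↔ ((f ⊕ (f ⊕ a)) ∨ a)) = T ⊕ T = F
((a → (a → f)) ↔ ((a ↔ f) → (a ⊕ f))) ⊕ (((f → a) ∧ (a ↔ f)) ⊕ (a ↔ ((f ⊕ (f ⊕ a)) ∨ a))) = F ⊕ F = F

F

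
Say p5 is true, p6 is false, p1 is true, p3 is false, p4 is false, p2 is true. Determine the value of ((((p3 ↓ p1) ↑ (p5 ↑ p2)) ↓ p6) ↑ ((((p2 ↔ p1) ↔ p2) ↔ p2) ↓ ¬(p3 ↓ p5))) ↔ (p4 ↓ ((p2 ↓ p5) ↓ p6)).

p3 ↓ p1 = False ↓ True = False
p5 ↑ p2 = True ↑ True = False
(p3 ↓ p1) ↑ (p5 ↑ p2) = False ↑ False = True
((p3 ↓ p1) ↑ (p5 ↑ p2)) ↓ p6 = True ↓ False = False
p2 ↔ p1 = True ↔ True = True
(p2 ↔ p1) ↔ p2 = True ↔ True = True
((p2 ↔ p1) ↔ p2) ↔ p2 = True ↔ True = True
p3 ↓ p5 = False ↓ True = False
¬(p3 ↓ p5) = ¬False = True
(((p2 ↔ p1) ↔ p2) ↔ p2) ↓ ¬(p3 ↓ p5) = True ↓ True = False
(((p3 ↓ p1) ↑ (p5 ↑ p2)) ↓ p6) ↑ ((((p2 ↔ p1) ↔ p2) ↔ p2) ↓ ¬(p3 ↓ p5)) = False ↑ False = True
p2 ↓ p5 = True ↓ True = False
(p2 ↓ p5) ↓ p6 = False ↓ False = True
p4 ↓ ((p2 ↓ p5) ↓ p6) = False ↓ True = False
((((p3 ↓ p1) ↑ (p5 ↑ p2)) ↓ p6) ↑ ((((p2 ↔ p1) ↔ p2) ↔ p2) ↓ ¬(p3 ↓ p5))) ↔ (p4 ↓ ((p2 ↓ p5) ↓ p6)) = True ↔ False = False

False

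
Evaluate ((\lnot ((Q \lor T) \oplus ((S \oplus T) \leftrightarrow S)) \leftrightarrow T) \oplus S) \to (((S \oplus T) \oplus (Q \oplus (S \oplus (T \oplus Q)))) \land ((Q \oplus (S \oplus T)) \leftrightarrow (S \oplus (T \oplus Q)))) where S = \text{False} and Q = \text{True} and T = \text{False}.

Q \lor T = \text{True} \lor \text{False} = \text{True}
S \oplus T = \text{False} \oplus \text{False} = \text{False}
(S \oplus T) \leftrightarrow S = \text{False} \leftrightarrow \text{False} = \text{True}
(Q \lor T) \oplus ((S \oplus T) \leftrightarrow S) = \text{True} \oplus \text{True} = \text{False}
\lnot ((Q \lor T) \oplus ((S \oplus T) \leftrightarrow S)) = \lnot \text{False} = \text{True}
\lnot ((Q \lor T) \oplus ((S \oplus T) \leftrightarrow S)) \leftrightarrow T = \text{True} \leftrightarrow \text{False} = \text{False}
(\lnot ((Q \lor T) \oplus ((S \oplus T) \leftrightarrow S)) \leftrightarrow T) \oplus S = \text{False} \oplus \text{False} = \text{False}
S \oplus T = \text{False} \oplus \text{False} = \text{False}
T \oplus Q = \text{False} \oplus \text{True} = \text{True}
S \oplus (T \oplus Q) = \text{False} \oplus \text{True} = \text{True}
Q \oplus (S \oplus (T \oplus Q)) = \text{True} \oplus \text{True} = \text{False}
(S \oplus T) \oplus (Q \oplus (S \oplus (T \oplus Q))) = \text{False} \oplus \text{False} = \text{False}
S \oplus T = \text{False} \oplus \text{False} = \text{False}
Q \oplus (S \oplus T) = \text{True} \oplus \text{False} = \text{True}
T \oplus Q = \text{False} \oplus \text{True} = \text{True}
S \oplus (T \oplus Q) = \text{False} \oplus \text{True} = \text{True}
(Q \oplus (S \oplus T)) \leftrightarrow (S \oplus (T \oplus Q)) = \text{True} \leftrightarrow \text{True} = \text{True}
((S \oplus T) \oplus (Q \oplus (S \oplus (T \oplus Q)))) \land ((Q \oplus (S \oplus T)) \leftrightarrow (S \oplus (T \oplus Q))) = \text{False} \land \text{True} = \text{False}
((\lnot ((Q \lor T) \oplus ((S \oplus T) \leftrightarrow S)) \leftrightarrow T) \oplus S) \to (((S \oplus T) \oplus (Q \oplus (S \oplus (T \oplus Q)))) \land ((Q \oplus (S \oplus T)) \leftrightarrow (S \oplus (T \oplus Q)))) = \text{False} \to \text{False} = \text{True}

\text{True}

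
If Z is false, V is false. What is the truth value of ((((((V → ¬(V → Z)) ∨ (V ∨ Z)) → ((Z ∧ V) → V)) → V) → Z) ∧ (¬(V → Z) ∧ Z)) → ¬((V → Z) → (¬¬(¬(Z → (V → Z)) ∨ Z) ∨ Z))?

Substituting Z=False, V=False:
V → Z = False → False = True
¬(V → Z) = ¬True = False
V → ¬(V → Z) = False → False = True
V ∨ Z = False ∨ False = False
(V → ¬(V → Z)) ∨ (V ∨ Z) = True ∨ False = True
Z ∧ V = False ∧ False = False
(Z ∧ V) → V = False → False = True
((V → ¬(V → Z)) ∨ (V ∨ Z)) → ((Z ∧ V) → V) = True → True = True
(((V → ¬(V → Z)) ∨ (V ∨ Z)) → ((Z ∧ V) → V)) → V = True → False = False
((((V → ¬(V → Z)) ∨ (V ∨ Z)) → ((Z ∧ V) → V)) → V) → Z = False → False = True
V → Z = False → False = True
¬(V → Z) = ¬True = False
¬(V → Z) ∧ Z = False ∧ False = False
(((((V → ¬(V → Z)) ∨ (V ∨ Z)) → ((Z ∧ V) → V)) → V) → Z) ∧ (¬(V → Z) ∧ Z) = True ∧ False = False
V → Z = False → False = True
V → Z = False → False = True
Z → (V → Z) = False → True = True
¬(Z → (V → Z)) = ¬True = False
¬(Z → (V → Z)) ∨ Z = False ∨ False = False
¬(¬(Z → (V → Z)) ∨ Z) = ¬False = True
¬¬(¬(Z → (V → Z)) ∨ Z) = ¬True = False
¬¬(¬(Z → (V → Z)) ∨ Z) ∨ Z = False ∨ False = False
(V → Z) → (¬¬(¬(Z → (V → Z)) ∨ Z) ∨ Z) = True → False = False
¬((V → Z) → (¬¬(¬(Z → (V → Z)) ∨ Z) ∨ Z)) = ¬False = True
((((((V → ¬(V → Z)) ∨ (V ∨ Z)) → ((Z ∧ V) → V)) → V) → Z) ∧ (¬(V → Z) ∧ Z)) → ¬((V → Z) → (¬¬(¬(Z → (V → Z)) ∨ Z) ∨ Z)) = False → True = True

True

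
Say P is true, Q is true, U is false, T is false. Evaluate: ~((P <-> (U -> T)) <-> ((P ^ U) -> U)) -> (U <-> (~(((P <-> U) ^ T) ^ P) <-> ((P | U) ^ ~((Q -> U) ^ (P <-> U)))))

U -> T = 0 -> 0 = 1
P <-> (U -> T) = 1 <-> 1 = 1
P ^ U = 1 ^ 0 = 1
(P ^ U) -> U = 1 -> 0 = 0
(P <-> (U -> T)) <-> ((P ^ U) -> U) = 1 <-> 0 = 0
~((P <-> (U -> T)) <-> ((P ^ U) -> U)) = ~0 = 1
P <-> U = 1 <-> 0 = 0
(P <-> U) ^ T = 0 ^ 0 = 0
((P <-> U) ^ T) ^ P = 0 ^ 1 = 1
~(((P <-> U) ^ T) ^ P) = ~1 = 0
P | U = 1 | 0 = 1
Q -> U = 1 -> 0 = 0
P <-> U = 1 <-> 0 = 0
(Q -> U) ^ (P <-> U) = 0 ^ 0 = 0
~((Q -> U) ^ (P <-> U)) = ~0 = 1
(P | U) ^ ~((Q -> U) ^ (P <-> U)) = 1 ^ 1 = 0
~(((P <-> U) ^ T) ^ P) <-> ((P | U) ^ ~((Q -> U) ^ (P <-> U))) = 0 <-> 0 = 1
U <-> (~(((P <-> U) ^ T) ^ P) <-> ((P | U) ^ ~((Q -> U) ^ (P <-> U)))) = 0 <-> 1 = 0
~((P <-> (U -> T)) <-> ((P ^ U) -> U)) -> (U <-> (~(((P <-> U) ^ T) ^ P) <-> ((P | U) ^ ~((Q -> U) ^ (P <-> U))))) = 1 -> 0 = 0

0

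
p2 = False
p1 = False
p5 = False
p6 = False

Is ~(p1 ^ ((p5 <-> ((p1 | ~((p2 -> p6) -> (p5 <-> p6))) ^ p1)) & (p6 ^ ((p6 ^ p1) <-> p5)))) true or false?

Substituting p2=False, p1=False, p5=False, p6=False:
p2 -> p6 = False -> False = True
p5 <-> p6 = False <-> False = True
(p2 -> p6) -> (p5 <-> p6) = True -> True = True
~((p2 -> p6) -> (p5 <-> p6)) = ~True = False
p1 | ~((p2 -> p6) -> (p5 <-> p6)) = False | False = False
(p1 | ~((p2 -> p6) -> (p5 <-> p6))) ^ p1 = False ^ False = False
p5 <-> ((p1 | ~((p2 -> p6) -> (p5 <-> p6))) ^ p1) = False <-> False = True
p6 ^ p1 = False ^ False = False
(p6 ^ p1) <-> p5 = False <-> False = True
p6 ^ ((p6 ^ p1) <-> p5) = False ^ True = True
(p5 <-> ((p1 | ~((p2 -> p6) -> (p5 <-> p6))) ^ p1)) & (p6 ^ ((p6 ^ p1) <-> p5)) = True & True = True
p1 ^ ((p5 <-> ((p1 | ~((p2 -> p6) -> (p5 <-> p6))) ^ p1)) & (p6 ^ ((p6 ^ p1) <-> p5))) = False ^ True = True
~(p1 ^ ((p5 <-> ((p1 | ~((p2 -> p6) -> (p5 <-> p6))) ^ p1)) & (p6 ^ ((p6 ^ p1) <-> p5)))) = ~True = False

False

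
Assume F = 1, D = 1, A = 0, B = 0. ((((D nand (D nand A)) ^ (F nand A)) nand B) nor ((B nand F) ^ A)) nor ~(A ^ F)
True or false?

D nand A = 1 nand 0 = 1
D nand (D nand A) = 1 nand 1 = 0
F nand A = 1 nand 0 = 1
(D nand (D nand A)) ^ (F nand A) = 0 ^ 1 = 1
((D nand (D nand A)) ^ (F nand A)) nand B = 1 nand 0 = 1
B nand F = 0 nand 1 = 1
(B nand F) ^ A = 1 ^ 0 = 1
(((D nand (D nand A)) ^ (F nand A)) nand B) nor ((B nand F) ^ A) = 1 nor 1 = 0
A ^ F = 0 ^ 1 = 1
~(A ^ F) = ~1 = 0
((((D nand (D nand A)) ^ (F nand A)) nand B) nor ((B nand F) ^ A)) nor ~(A ^ F) = 0 nor 0 = 1

1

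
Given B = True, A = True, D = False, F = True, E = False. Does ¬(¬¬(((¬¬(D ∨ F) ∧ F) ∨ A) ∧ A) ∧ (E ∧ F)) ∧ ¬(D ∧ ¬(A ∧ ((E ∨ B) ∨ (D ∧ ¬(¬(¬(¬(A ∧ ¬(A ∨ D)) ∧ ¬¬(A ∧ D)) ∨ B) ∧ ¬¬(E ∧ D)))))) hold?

Substituting B=True, A=True, D=False, F=True, E=False:
D ∨ F = False ∨ True = True
¬(D ∨ F) = ¬True = False
¬¬(D ∨ F) = ¬False = True
¬¬(D ∨ F) ∧ F = True ∧ True = True
(¬¬(D ∨ F) ∧ F) ∨ A = True ∨ True = True
((¬¬(D ∨ F) ∧ F) ∨ A) ∧ A = True ∧ True = True
¬(((¬¬(D ∨ F) ∧ F) ∨ A) ∧ A) = ¬True = False
¬¬(((¬¬(D ∨ F) ∧ F) ∨ A) ∧ A) = ¬False = True
E ∧ F = False ∧ True = False
¬¬(((¬¬(D ∨ F) ∧ F) ∨ A) ∧ A) ∧ (E ∧ F) = True ∧ False = False
¬(¬¬(((¬¬(D ∨ F) ∧ F) ∨ A) ∧ A) ∧ (E ∧ F)) = ¬False = True
E ∨ B = False ∨ True = True
A ∨ D = True ∨ False = True
¬(A ∨ D) = ¬True = False
A ∧ ¬(A ∨ D) = True ∧ False = False
¬(A ∧ ¬(A ∨ D)) = ¬False = True
A ∧ D = True ∧ False = False
¬(A ∧ D) = ¬False = True
¬¬(A ∧ D) = ¬True = False
¬(A ∧ ¬(A ∨ D)) ∧ ¬¬(A ∧ D) = True ∧ False = False
¬(¬(A ∧ ¬(A ∨ D)) ∧ ¬¬(A ∧ D)) = ¬False = True
¬(¬(A ∧ ¬(A ∨ D)) ∧ ¬¬(A ∧ D)) ∨ B = True ∨ True = True
¬(¬(¬(A ∧ ¬(A ∨ D)) ∧ ¬¬(A ∧ D)) ∨ B) = ¬True = False
E ∧ D = False ∧ False = False
¬(E ∧ D) = ¬False = True
¬¬(E ∧ D) = ¬True = False
¬(¬(¬(A ∧ ¬(A ∨ D)) ∧ ¬¬(A ∧ D)) ∨ B) ∧ ¬¬(E ∧ D) = False ∧ False = False
¬(¬(¬(¬(A ∧ ¬(A ∨ D)) ∧ ¬¬(A ∧ D)) ∨ B) ∧ ¬¬(E ∧ D)) = ¬False = True
D ∧ ¬(¬(¬(¬(A ∧ ¬(A ∨ D)) ∧ ¬¬(A ∧ D)) ∨ B) ∧ ¬¬(E ∧ D)) = False ∧ True = False
(E ∨ B) ∨ (D ∧ ¬(¬(¬(¬(A ∧ ¬(A ∨ D)) ∧ ¬¬(A ∧ D)) ∨ B) ∧ ¬¬(E ∧ D))) = True ∨ False = True
A ∧ ((E ∨ B) ∨ (D ∧ ¬(¬(¬(¬(A ∧ ¬(A ∨ D)) ∧ ¬¬(A ∧ D)) ∨ B) ∧ ¬¬(E ∧ D)))) = True ∧ True = True
¬(A ∧ ((E ∨ B) ∨ (D ∧ ¬(¬(¬(¬(A ∧ ¬(A ∨ D)) ∧ ¬¬(A ∧ D)) ∨ B) ∧ ¬¬(E ∧ D))))) = ¬True = False
D ∧ ¬(A ∧ ((E ∨ B) ∨ (D ∧ ¬(¬(¬(¬(A ∧ ¬(A ∨ D)) ∧ ¬¬(A ∧ D)) ∨ B) ∧ ¬¬(E ∧ D))))) = False ∧ False = False
¬(D ∧ ¬(A ∧ ((E ∨ B) ∨ (D ∧ ¬(¬(¬(¬(A ∧ ¬(A ∨ D)) ∧ ¬¬(A ∧ D)) ∨ B) ∧ ¬¬(E ∧ D)))))) = ¬False = True
¬(¬¬(((¬¬(D ∨ F) ∧ F) ∨ A) ∧ A) ∧ (E ∧ F)) ∧ ¬(D ∧ ¬(A ∧ ((E ∨ B) ∨ (D ∧ ¬(¬(¬(¬(A ∧ ¬(A ∨ D)) ∧ ¬¬(A ∧ D)) ∨ B) ∧ ¬¬(E ∧ D)))))) = True ∧ True = True

True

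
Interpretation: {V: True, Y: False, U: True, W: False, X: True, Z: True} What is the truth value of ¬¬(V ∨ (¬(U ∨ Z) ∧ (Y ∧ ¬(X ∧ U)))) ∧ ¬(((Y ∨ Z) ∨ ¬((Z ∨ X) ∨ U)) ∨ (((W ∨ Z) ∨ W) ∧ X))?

U ∨ Z = True ∨ True = True
¬(U ∨ Z) = ¬True = False
X ∧ U = True ∧ True = True
¬(X ∧ U) = ¬True = False
Y ∧ ¬(X ∧ U) = False ∧ False = False
¬(U ∨ Z) ∧ (Y ∧ ¬(X ∧ U)) = False ∧ False = False
V ∨ (¬(U ∨ Z) ∧ (Y ∧ ¬(X ∧ U))) = True ∨ False = True
¬(V ∨ (¬(U ∨ Z) ∧ (Y ∧ ¬(X ∧ U)))) = ¬True = False
¬¬(V ∨ (¬(U ∨ Z) ∧ (Y ∧ ¬(X ∧ U)))) = ¬False = True
Y ∨ Z = False ∨ True = True
Z ∨ X = True ∨ True = True
(Z ∨ X) ∨ U = True ∨ True = True
¬((Z ∨ X) ∨ U) = ¬True = False
(Y ∨ Z) ∨ ¬((Z ∨ X) ∨ U) = True ∨ False = True
W ∨ Z = False ∨ True = True
(W ∨ Z) ∨ W = True ∨ False = True
((W ∨ Z) ∨ W) ∧ X = True ∧ True = True
((Y ∨ Z) ∨ ¬((Z ∨ X) ∨ U)) ∨ (((W ∨ Z) ∨ W) ∧ X) = True ∨ True = True
¬(((Y ∨ Z) ∨ ¬((Z ∨ X) ∨ U)) ∨ (((W ∨ Z) ∨ W) ∧ X)) = ¬True = False
¬¬(V ∨ (¬(U ∨ Z) ∧ (Y ∧ ¬(X ∧ U)))) ∧ ¬(((Y ∨ Z) ∨ ¬((Z ∨ X) ∨ U)) ∨ (((W ∨ Z) ∨ W) ∧ X)) = True ∧ False = False

False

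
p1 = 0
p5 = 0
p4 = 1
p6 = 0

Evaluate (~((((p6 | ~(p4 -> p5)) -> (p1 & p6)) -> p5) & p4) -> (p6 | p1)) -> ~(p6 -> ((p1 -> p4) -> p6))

p4 -> p5 = 1 -> 0 = 0
~(p4 -> p5) = ~0 = 1
p6 | ~(p4 -> p5) = 0 | 1 = 1
p1 & p6 = 0 & 0 = 0
(p6 | ~(p4 -> p5)) -> (p1 & p6) = 1 -> 0 = 0
((p6 | ~(p4 -> p5)) -> (p1 & p6)) -> p5 = 0 -> 0 = 1
(((p6 | ~(p4 -> p5)) -> (p1 & p6)) -> p5) & p4 = 1 & 1 = 1
~((((p6 | ~(p4 -> p5)) -> (p1 & p6)) -> p5) & p4) = ~1 = 0
p6 | p1 = 0 | 0 = 0
~((((p6 | ~(p4 -> p5)) -> (p1 & p6)) -> p5) & p4) -> (p6 | p1) = 0 -> 0 = 1
p1 -> p4 = 0 -> 1 = 1
(p1 -> p4) -> p6 = 1 -> 0 = 0
p6 -> ((p1 -> p4) -> p6) = 0 -> 0 = 1
~(p6 -> ((p1 -> p4) -> p6)) = ~1 = 0
(~((((p6 | ~(p4 -> p5)) -> (p1 & p6)) -> p5) & p4) -> (p6 | p1)) -> ~(p6 -> ((p1 -> p4) -> p6)) = 1 -> 0 = 0

0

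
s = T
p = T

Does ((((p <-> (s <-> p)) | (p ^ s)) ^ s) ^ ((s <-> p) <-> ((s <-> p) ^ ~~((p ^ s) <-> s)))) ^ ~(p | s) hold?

T

s <-> p = T <-> T = T
p <-> (s <-> p) = T <-> T = T
p ^ s = T ^ T = F
(p <-> (s <-> p)) | (p ^ s) = T | F = T
((p <-> (s <-> p)) | (p ^ s)) ^ s = T ^ T = F
s <-> p = T <-> T = T
s <-> p = T <-> T = T
p ^ s = T ^ T = F
(p ^ s) <-> s = F <-> T = F
~((p ^ s) <-> s) = ~F = T
~~((p ^ s) <-> s) = ~T = F
(s <-> p) ^ ~~((p ^ s) <-> s) = T ^ F = T
(s <-> p) <-> ((s <-> p) ^ ~~((p ^ s) <-> s)) = T <-> T = T
(((p <-> (s <-> p)) | (p ^ s)) ^ s) ^ ((s <-> p) <-> ((s <-> p) ^ ~~((p ^ s) <-> s))) = F ^ T = T
p | s = T | T = T
~(p | s) = ~T = F
((((p <-> (s <-> p)) | (p ^ s)) ^ s) ^ ((s <-> p) <-> ((s <-> p) ^ ~~((p ^ s) <-> s)))) ^ ~(p | s) = T ^ F = T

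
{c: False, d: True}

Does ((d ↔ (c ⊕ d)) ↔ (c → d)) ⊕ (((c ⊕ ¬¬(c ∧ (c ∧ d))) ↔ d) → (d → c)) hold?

False

c ⊕ d = False ⊕ True = True
d ↔ (c ⊕ d) = True ↔ True = True
c → d = False → True = True
(d ↔ (c ⊕ d)) ↔ (c → d) = True ↔ True = True
c ∧ d = False ∧ True = False
c ∧ (c ∧ d) = False ∧ False = False
¬(c ∧ (c ∧ d)) = ¬False = True
¬¬(c ∧ (c ∧ d)) = ¬True = False
c ⊕ ¬¬(c ∧ (c ∧ d)) = False ⊕ False = False
(c ⊕ ¬¬(c ∧ (c ∧ d))) ↔ d = False ↔ True = False
d → c = True → False = False
((c ⊕ ¬¬(c ∧ (c ∧ d))) ↔ d) → (d → c) = False → False = True
((d ↔ (c ⊕ d)) ↔ (c → d)) ⊕ (((c ⊕ ¬¬(c ∧ (c ∧ d))) ↔ d) → (d → c)) = True ⊕ True = False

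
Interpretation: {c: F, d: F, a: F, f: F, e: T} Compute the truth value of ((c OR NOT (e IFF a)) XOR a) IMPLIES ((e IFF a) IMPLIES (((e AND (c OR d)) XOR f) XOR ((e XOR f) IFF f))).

T

e IFF a = T IFF F = F
NOT (e IFF a) = NOT F = T
c OR NOT (e IFF a) = F OR T = T
(c OR NOT (e IFF a)) XOR a = T XOR F = T
e IFF a = T IFF F = F
c OR d = F OR F = F
e AND (c OR d) = T AND F = F
(e AND (c OR d)) XOR f = F XOR F = F
e XOR f = T XOR F = T
(e XOR f) IFF f = T IFF F = F
((e AND (c OR d)) XOR f) XOR ((e XOR f) IFF f) = F XOR F = F
(e IFF a) IMPLIES (((e AND (c OR d)) XOR f) XOR ((e XOR f) IFF f)) = F IMPLIES F = T
((c OR NOT (e IFF a)) XOR a) IMPLIES ((e IFF a) IMPLIES (((e AND (c OR d)) XOR f) XOR ((e XOR f) IFF f))) = T IMPLIES T = T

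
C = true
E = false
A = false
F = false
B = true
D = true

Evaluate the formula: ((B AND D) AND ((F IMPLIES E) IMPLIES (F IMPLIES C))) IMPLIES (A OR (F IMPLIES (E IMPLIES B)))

Substituting C=true, E=false, A=false, F=false, B=true, D=true:
B AND D = true AND true = true
F IMPLIES E = false IMPLIES false = true
F IMPLIES C = false IMPLIES true = true
(F IMPLIES E) IMPLIES (F IMPLIES C) = true IMPLIES true = true
(B AND D) AND ((F IMPLIES E) IMPLIES (F IMPLIES C)) = true AND true = true
E IMPLIES B = false IMPLIES true = true
F IMPLIES (E IMPLIES B) = false IMPLIES true = true
A OR (F IMPLIES (E IMPLIES B)) = false OR true = true
((B AND D) AND ((F IMPLIES E) IMPLIES (F IMPLIES C))) IMPLIES (A OR (F IMPLIES (E IMPLIES B))) = true IMPLIES true = true

true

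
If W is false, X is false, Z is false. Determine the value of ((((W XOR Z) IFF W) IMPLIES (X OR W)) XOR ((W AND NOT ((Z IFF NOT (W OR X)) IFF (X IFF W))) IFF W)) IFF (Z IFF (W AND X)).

T

W XOR Z = F XOR F = F
(W XOR Z) IFF W = F IFF F = T
X OR W = F OR F = F
((W XOR Z) IFF W) IMPLIES (X OR W) = T IMPLIES F = F
W OR X = F OR F = F
NOT (W OR X) = NOT F = T
Z IFF NOT (W OR X) = F IFF T = F
X IFF W = F IFF F = T
(Z IFF NOT (W OR X)) IFF (X IFF W) = F IFF T = F
NOT ((Z IFF NOT (W OR X)) IFF (X IFF W)) = NOT F = T
W AND NOT ((Z IFF NOT (W OR X)) IFF (X IFF W)) = F AND T = F
(W AND NOT ((Z IFF NOT (W OR X)) IFF (X IFF W))) IFF W = F IFF F = T
(((W XOR Z) IFF W) IMPLIES (X OR W)) XOR ((W AND NOT ((Z IFF NOT (W OR X)) IFF (X IFF W))) IFF W) = F XOR T = T
W AND X = F AND F = F
Z IFF (W AND X) = F IFF F = T
((((W XOR Z) IFF W) IMPLIES (X OR W)) XOR ((W AND NOT ((Z IFF NOT (W OR X)) IFF (X IFF W))) IFF W)) IFF (Z IFF (W AND X)) = T IFF T = T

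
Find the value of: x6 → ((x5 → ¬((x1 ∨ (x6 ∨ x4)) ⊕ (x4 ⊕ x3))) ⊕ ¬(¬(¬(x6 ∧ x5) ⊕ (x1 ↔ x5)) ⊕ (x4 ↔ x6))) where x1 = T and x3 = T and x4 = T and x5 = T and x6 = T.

F

x6 ∨ x4 = T ∨ T = T
x1 ∨ (x6 ∨ x4) = T ∨ T = T
x4 ⊕ x3 = T ⊕ T = F
(x1 ∨ (x6 ∨ x4)) ⊕ (x4 ⊕ x3) = T ⊕ F = T
¬((x1 ∨ (x6 ∨ x4)) ⊕ (x4 ⊕ x3)) = ¬T = F
x5 → ¬((x1 ∨ (x6 ∨ x4)) ⊕ (x4 ⊕ x3)) = T → F = F
x6 ∧ x5 = T ∧ T = T
¬(x6 ∧ x5) = ¬T = F
x1 ↔ x5 = T ↔ T = T
¬(x6 ∧ x5) ⊕ (x1 ↔ x5) = F ⊕ T = T
¬(¬(x6 ∧ x5) ⊕ (x1 ↔ x5)) = ¬T = F
x4 ↔ x6 = T ↔ T = T
¬(¬(x6 ∧ x5) ⊕ (x1 ↔ x5)) ⊕ (x4 ↔ x6) = F ⊕ T = T
¬(¬(¬(x6 ∧ x5) ⊕ (x1 ↔ x5)) ⊕ (x4 ↔ x6)) = ¬T = F
(x5 → ¬((x1 ∨ (x6 ∨ x4)) ⊕ (x4 ⊕ x3))) ⊕ ¬(¬(¬(x6 ∧ x5) ⊕ (x1 ↔ x5)) ⊕ (x4 ↔ x6)) = F ⊕ F = F
x6 → ((x5 → ¬((x1 ∨ (x6 ∨ x4)) ⊕ (x4 ⊕ x3))) ⊕ ¬(¬(¬(x6 ∧ x5) ⊕ (x1 ↔ x5)) ⊕ (x4 ↔ x6))) = T → F = F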